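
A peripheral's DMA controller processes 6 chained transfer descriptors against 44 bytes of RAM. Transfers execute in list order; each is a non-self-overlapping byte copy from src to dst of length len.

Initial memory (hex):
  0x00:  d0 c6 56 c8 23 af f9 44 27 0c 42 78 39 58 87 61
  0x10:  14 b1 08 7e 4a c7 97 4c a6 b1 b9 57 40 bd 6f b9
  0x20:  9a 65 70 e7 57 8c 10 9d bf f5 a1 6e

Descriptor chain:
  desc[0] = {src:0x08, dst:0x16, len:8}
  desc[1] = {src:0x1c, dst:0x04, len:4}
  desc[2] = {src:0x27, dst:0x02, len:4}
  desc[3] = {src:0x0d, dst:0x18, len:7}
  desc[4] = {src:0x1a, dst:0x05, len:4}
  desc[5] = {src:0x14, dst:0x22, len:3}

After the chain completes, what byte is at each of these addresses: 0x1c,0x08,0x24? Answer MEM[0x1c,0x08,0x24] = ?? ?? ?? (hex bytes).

#0 dst[0x16+8] := {0x27,0x0c,0x42,0x78,0x39,0x58,0x87,0x61}
#1 dst[0x04+4] := {0x87,0x61,0x6f,0xb9}
#2 dst[0x02+4] := {0x9d,0xbf,0xf5,0xa1}
#3 dst[0x18+7] := {0x58,0x87,0x61,0x14,0xb1,0x08,0x7e}
#4 dst[0x05+4] := {0x61,0x14,0xb1,0x08}
#5 dst[0x22+3] := {0x4a,0xc7,0x27}
query mem[0x1c]=0xb1, mem[0x08]=0x08, mem[0x24]=0x27

MEM[0x1c,0x08,0x24] = b1 08 27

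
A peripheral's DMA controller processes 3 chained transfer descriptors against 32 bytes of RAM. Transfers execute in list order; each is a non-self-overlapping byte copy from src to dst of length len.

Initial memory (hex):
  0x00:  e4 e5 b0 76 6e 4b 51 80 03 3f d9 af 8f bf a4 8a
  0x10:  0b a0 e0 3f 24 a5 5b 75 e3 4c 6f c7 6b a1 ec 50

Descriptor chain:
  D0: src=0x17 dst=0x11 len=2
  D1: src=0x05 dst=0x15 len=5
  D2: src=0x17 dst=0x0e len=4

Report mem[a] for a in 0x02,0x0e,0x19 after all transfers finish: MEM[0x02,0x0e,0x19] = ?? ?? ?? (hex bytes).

[0] 0x17->0x11 len=2 : 75 e3
[1] 0x05->0x15 len=5 : 4b 51 80 03 3f
[2] 0x17->0x0e len=4 : 80 03 3f 6f
query mem[0x02]=0xb0, mem[0x0e]=0x80, mem[0x19]=0x3f

MEM[0x02,0x0e,0x19] = b0 80 3f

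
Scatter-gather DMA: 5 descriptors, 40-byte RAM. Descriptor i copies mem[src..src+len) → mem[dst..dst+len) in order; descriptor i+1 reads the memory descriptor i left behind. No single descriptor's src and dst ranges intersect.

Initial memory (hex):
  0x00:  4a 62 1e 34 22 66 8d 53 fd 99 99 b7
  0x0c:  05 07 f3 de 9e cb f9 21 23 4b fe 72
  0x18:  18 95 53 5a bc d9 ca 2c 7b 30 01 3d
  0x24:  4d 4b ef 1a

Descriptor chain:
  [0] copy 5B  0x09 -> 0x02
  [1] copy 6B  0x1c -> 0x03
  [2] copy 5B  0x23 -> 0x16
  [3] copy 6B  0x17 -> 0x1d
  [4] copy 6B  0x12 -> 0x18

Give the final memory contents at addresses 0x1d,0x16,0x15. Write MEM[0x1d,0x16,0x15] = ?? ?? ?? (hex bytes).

D0: mem[0x02..0x06] <- [99 99 b7 05 07]
D1: mem[0x03..0x08] <- [bc d9 ca 2c 7b 30]
D2: mem[0x16..0x1a] <- [3d 4d 4b ef 1a]
D3: mem[0x1d..0x22] <- [4d 4b ef 1a 5a bc]
D4: mem[0x18..0x1d] <- [f9 21 23 4b 3d 4d]
query mem[0x1d]=0x4d, mem[0x16]=0x3d, mem[0x15]=0x4b

MEM[0x1d,0x16,0x15] = 4d 3d 4b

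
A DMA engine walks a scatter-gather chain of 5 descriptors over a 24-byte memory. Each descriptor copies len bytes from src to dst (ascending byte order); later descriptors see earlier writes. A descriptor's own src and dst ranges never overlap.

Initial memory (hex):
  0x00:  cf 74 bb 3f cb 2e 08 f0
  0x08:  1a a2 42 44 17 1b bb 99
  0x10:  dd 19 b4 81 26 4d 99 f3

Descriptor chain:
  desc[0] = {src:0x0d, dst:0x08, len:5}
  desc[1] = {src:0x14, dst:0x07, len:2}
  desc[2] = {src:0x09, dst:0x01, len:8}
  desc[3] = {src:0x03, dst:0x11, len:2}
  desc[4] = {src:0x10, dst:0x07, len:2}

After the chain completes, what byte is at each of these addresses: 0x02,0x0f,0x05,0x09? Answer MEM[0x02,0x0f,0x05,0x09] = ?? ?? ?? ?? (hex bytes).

#0 dst[0x08+5] := {0x1b,0xbb,0x99,0xdd,0x19}
#1 dst[0x07+2] := {0x26,0x4d}
#2 dst[0x01+8] := {0xbb,0x99,0xdd,0x19,0x1b,0xbb,0x99,0xdd}
#3 dst[0x11+2] := {0xdd,0x19}
#4 dst[0x07+2] := {0xdd,0xdd}
query mem[0x02]=0x99, mem[0x0f]=0x99, mem[0x05]=0x1b, mem[0x09]=0xbb

MEM[0x02,0x0f,0x05,0x09] = 99 99 1b bb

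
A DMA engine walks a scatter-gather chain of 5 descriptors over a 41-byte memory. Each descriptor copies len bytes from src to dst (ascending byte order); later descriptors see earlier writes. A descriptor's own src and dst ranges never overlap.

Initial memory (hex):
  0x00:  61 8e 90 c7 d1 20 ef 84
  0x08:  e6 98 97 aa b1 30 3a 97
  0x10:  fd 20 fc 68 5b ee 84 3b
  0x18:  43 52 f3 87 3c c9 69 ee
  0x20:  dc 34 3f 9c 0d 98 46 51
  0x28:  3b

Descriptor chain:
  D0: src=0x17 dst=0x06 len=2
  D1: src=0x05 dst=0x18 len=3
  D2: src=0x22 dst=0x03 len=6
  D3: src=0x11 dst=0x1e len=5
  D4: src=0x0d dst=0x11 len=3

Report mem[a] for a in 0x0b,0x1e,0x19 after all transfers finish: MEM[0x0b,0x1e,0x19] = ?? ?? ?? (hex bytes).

[0] 0x17->0x06 len=2 : 3b 43
[1] 0x05->0x18 len=3 : 20 3b 43
[2] 0x22->0x03 len=6 : 3f 9c 0d 98 46 51
[3] 0x11->0x1e len=5 : 20 fc 68 5b ee
[4] 0x0d->0x11 len=3 : 30 3a 97
query mem[0x0b]=0xaa, mem[0x1e]=0x20, mem[0x19]=0x3b

MEM[0x0b,0x1e,0x19] = aa 20 3b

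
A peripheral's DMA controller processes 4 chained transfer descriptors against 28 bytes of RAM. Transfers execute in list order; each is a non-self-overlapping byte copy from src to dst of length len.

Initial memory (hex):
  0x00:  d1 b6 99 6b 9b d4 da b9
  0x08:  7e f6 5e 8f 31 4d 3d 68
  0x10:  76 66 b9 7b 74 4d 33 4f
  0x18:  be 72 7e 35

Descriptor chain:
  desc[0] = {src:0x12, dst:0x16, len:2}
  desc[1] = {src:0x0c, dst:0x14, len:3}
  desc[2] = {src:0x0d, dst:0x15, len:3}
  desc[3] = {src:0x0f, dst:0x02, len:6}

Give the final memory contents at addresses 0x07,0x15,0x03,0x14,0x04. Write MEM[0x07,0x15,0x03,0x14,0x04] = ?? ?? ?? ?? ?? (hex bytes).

  after D0: wrote 2B at 0x16 = b97b
  after D1: wrote 3B at 0x14 = 314d3d
  after D2: wrote 3B at 0x15 = 4d3d68
  after D3: wrote 6B at 0x02 = 687666b97b31
query mem[0x07]=0x31, mem[0x15]=0x4d, mem[0x03]=0x76, mem[0x14]=0x31, mem[0x04]=0x66

MEM[0x07,0x15,0x03,0x14,0x04] = 31 4d 76 31 66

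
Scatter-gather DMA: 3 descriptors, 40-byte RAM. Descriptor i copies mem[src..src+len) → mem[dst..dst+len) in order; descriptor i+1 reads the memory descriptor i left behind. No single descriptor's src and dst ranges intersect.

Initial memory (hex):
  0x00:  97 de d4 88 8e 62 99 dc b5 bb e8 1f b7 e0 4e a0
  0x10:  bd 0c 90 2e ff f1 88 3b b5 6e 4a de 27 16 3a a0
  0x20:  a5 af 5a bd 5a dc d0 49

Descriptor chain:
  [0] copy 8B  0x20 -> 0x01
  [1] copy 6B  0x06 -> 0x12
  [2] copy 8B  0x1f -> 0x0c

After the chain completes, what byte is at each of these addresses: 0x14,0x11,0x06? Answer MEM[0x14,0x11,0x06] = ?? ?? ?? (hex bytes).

[0] 0x20->0x01 len=8 : a5 af 5a bd 5a dc d0 49
[1] 0x06->0x12 len=6 : dc d0 49 bb e8 1f
[2] 0x1f->0x0c len=8 : a0 a5 af 5a bd 5a dc d0
query mem[0x14]=0x49, mem[0x11]=0x5a, mem[0x06]=0xdc

MEM[0x14,0x11,0x06] = 49 5a dc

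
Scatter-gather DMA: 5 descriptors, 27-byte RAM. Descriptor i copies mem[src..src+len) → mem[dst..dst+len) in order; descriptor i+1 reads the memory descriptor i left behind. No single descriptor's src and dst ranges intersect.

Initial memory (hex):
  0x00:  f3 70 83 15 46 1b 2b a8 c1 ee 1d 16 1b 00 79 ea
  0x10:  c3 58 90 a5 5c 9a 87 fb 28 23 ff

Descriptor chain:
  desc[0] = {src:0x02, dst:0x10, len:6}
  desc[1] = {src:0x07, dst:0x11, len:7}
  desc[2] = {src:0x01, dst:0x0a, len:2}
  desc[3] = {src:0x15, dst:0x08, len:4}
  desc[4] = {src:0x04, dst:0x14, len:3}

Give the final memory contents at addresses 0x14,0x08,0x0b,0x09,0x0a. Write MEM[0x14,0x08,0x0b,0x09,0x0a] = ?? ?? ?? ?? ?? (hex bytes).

D0: mem[0x10..0x15] <- [83 15 46 1b 2b a8]
D1: mem[0x11..0x17] <- [a8 c1 ee 1d 16 1b 00]
D2: mem[0x0a..0x0b] <- [70 83]
D3: mem[0x08..0x0b] <- [16 1b 00 28]
D4: mem[0x14..0x16] <- [46 1b 2b]
query mem[0x14]=0x46, mem[0x08]=0x16, mem[0x0b]=0x28, mem[0x09]=0x1b, mem[0x0a]=0x00

MEM[0x14,0x08,0x0b,0x09,0x0a] = 46 16 28 1b 00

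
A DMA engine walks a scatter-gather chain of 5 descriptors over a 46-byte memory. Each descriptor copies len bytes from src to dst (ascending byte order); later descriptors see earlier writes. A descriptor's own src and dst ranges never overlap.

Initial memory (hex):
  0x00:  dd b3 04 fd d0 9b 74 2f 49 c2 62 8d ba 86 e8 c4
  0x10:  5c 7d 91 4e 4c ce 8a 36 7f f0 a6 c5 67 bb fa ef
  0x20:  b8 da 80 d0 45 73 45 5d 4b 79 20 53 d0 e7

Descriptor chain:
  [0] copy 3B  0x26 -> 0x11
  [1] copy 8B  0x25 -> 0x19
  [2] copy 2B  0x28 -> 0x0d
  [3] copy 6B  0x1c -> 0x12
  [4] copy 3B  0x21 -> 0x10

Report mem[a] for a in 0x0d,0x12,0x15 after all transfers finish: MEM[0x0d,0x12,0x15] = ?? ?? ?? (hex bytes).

MEM[0x0d,0x12,0x15] = 4b d0 53

[0] 0x26->0x11 len=3 : 45 5d 4b
[1] 0x25->0x19 len=8 : 73 45 5d 4b 79 20 53 d0
[2] 0x28->0x0d len=2 : 4b 79
[3] 0x1c->0x12 len=6 : 4b 79 20 53 d0 da
[4] 0x21->0x10 len=3 : da 80 d0
query mem[0x0d]=0x4b, mem[0x12]=0xd0, mem[0x15]=0x53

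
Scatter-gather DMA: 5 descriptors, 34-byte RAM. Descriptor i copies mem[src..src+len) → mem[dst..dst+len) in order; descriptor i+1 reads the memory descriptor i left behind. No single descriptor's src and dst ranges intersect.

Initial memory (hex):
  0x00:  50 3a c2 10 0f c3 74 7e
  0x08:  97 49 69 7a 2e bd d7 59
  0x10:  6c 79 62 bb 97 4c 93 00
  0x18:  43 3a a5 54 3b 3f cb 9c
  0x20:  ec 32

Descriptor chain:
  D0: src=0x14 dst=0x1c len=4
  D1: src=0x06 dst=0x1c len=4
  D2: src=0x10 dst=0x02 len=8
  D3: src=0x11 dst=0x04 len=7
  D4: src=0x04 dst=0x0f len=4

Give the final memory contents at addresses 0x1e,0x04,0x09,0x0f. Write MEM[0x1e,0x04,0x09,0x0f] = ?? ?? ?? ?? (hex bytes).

D0: mem[0x1c..0x1f] <- [97 4c 93 00]
D1: mem[0x1c..0x1f] <- [74 7e 97 49]
D2: mem[0x02..0x09] <- [6c 79 62 bb 97 4c 93 00]
D3: mem[0x04..0x0a] <- [79 62 bb 97 4c 93 00]
D4: mem[0x0f..0x12] <- [79 62 bb 97]
query mem[0x1e]=0x97, mem[0x04]=0x79, mem[0x09]=0x93, mem[0x0f]=0x79

MEM[0x1e,0x04,0x09,0x0f] = 97 79 93 79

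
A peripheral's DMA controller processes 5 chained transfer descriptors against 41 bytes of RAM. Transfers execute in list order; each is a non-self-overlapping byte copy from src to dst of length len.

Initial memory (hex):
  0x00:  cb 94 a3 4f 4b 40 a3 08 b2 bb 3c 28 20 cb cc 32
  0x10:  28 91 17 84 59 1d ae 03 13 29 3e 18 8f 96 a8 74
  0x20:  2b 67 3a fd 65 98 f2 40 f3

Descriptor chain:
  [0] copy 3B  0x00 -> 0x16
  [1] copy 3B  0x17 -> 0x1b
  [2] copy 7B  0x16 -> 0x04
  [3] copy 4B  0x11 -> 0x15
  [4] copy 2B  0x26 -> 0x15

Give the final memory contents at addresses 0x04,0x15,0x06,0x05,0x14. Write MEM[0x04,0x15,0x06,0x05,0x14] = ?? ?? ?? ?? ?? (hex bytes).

MEM[0x04,0x15,0x06,0x05,0x14] = cb f2 a3 94 59

  after D0: wrote 3B at 0x16 = cb94a3
  after D1: wrote 3B at 0x1b = 94a329
  after D2: wrote 7B at 0x04 = cb94a3293e94a3
  after D3: wrote 4B at 0x15 = 91178459
  after D4: wrote 2B at 0x15 = f240
query mem[0x04]=0xcb, mem[0x15]=0xf2, mem[0x06]=0xa3, mem[0x05]=0x94, mem[0x14]=0x59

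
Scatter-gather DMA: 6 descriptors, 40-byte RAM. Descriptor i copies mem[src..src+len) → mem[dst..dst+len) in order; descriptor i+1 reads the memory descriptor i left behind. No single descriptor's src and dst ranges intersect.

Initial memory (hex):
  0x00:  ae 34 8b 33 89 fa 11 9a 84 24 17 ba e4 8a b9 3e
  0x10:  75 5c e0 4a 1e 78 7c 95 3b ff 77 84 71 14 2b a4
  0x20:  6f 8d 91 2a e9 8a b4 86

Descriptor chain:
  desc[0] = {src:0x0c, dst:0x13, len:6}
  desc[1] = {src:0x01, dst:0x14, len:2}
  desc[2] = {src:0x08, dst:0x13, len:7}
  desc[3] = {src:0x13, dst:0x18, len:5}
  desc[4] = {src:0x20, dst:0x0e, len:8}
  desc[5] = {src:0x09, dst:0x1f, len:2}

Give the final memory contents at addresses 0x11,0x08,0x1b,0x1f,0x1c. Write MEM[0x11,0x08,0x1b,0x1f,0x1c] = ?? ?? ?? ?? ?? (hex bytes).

#0 dst[0x13+6] := {0xe4,0x8a,0xb9,0x3e,0x75,0x5c}
#1 dst[0x14+2] := {0x34,0x8b}
#2 dst[0x13+7] := {0x84,0x24,0x17,0xba,0xe4,0x8a,0xb9}
#3 dst[0x18+5] := {0x84,0x24,0x17,0xba,0xe4}
#4 dst[0x0e+8] := {0x6f,0x8d,0x91,0x2a,0xe9,0x8a,0xb4,0x86}
#5 dst[0x1f+2] := {0x24,0x17}
query mem[0x11]=0x2a, mem[0x08]=0x84, mem[0x1b]=0xba, mem[0x1f]=0x24, mem[0x1c]=0xe4

MEM[0x11,0x08,0x1b,0x1f,0x1c] = 2a 84 ba 24 e4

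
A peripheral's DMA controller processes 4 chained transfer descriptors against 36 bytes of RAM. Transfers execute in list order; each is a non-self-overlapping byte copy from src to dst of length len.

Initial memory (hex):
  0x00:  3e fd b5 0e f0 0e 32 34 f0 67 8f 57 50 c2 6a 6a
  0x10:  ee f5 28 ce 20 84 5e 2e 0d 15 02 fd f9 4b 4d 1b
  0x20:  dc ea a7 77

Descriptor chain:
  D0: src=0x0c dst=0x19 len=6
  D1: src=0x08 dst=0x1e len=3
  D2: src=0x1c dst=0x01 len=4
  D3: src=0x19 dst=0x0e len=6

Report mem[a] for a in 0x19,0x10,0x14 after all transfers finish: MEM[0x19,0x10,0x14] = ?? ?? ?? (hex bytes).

MEM[0x19,0x10,0x14] = 50 6a 20

[0] 0x0c->0x19 len=6 : 50 c2 6a 6a ee f5
[1] 0x08->0x1e len=3 : f0 67 8f
[2] 0x1c->0x01 len=4 : 6a ee f0 67
[3] 0x19->0x0e len=6 : 50 c2 6a 6a ee f0
query mem[0x19]=0x50, mem[0x10]=0x6a, mem[0x14]=0x20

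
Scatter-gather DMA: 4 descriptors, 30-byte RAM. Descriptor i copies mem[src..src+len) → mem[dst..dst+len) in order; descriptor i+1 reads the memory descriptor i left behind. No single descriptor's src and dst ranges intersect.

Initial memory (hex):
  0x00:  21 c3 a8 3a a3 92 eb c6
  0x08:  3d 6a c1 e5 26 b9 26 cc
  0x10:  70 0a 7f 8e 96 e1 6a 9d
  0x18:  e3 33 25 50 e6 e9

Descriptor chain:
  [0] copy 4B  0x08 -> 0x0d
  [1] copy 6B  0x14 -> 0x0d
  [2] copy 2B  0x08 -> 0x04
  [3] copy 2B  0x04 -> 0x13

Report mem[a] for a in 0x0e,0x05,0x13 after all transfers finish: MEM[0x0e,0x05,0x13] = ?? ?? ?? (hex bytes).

[0] 0x08->0x0d len=4 : 3d 6a c1 e5
[1] 0x14->0x0d len=6 : 96 e1 6a 9d e3 33
[2] 0x08->0x04 len=2 : 3d 6a
[3] 0x04->0x13 len=2 : 3d 6a
query mem[0x0e]=0xe1, mem[0x05]=0x6a, mem[0x13]=0x3d

MEM[0x0e,0x05,0x13] = e1 6a 3d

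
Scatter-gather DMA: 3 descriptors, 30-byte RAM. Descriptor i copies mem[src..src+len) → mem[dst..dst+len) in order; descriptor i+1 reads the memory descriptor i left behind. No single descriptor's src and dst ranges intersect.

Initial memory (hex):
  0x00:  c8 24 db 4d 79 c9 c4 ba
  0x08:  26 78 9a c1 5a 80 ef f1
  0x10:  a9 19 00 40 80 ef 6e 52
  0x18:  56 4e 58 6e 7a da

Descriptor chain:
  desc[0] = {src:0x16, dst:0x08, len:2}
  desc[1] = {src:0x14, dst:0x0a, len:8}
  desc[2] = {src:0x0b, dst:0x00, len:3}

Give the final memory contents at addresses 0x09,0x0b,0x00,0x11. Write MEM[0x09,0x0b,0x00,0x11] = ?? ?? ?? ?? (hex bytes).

#0 dst[0x08+2] := {0x6e,0x52}
#1 dst[0x0a+8] := {0x80,0xef,0x6e,0x52,0x56,0x4e,0x58,0x6e}
#2 dst[0x00+3] := {0xef,0x6e,0x52}
query mem[0x09]=0x52, mem[0x0b]=0xef, mem[0x00]=0xef, mem[0x11]=0x6e

MEM[0x09,0x0b,0x00,0x11] = 52 ef ef 6e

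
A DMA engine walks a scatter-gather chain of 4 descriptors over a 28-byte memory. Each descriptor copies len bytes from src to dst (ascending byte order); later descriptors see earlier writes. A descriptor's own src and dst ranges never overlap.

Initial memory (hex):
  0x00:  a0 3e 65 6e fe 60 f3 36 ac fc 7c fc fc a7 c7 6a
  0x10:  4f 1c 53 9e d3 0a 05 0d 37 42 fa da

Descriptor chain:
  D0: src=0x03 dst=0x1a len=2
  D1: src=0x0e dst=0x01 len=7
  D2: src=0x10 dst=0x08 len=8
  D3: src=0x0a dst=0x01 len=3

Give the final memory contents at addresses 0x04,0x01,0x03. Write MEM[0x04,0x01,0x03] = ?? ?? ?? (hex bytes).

MEM[0x04,0x01,0x03] = 1c 53 d3

  after D0: wrote 2B at 0x1a = 6efe
  after D1: wrote 7B at 0x01 = c76a4f1c539ed3
  after D2: wrote 8B at 0x08 = 4f1c539ed30a050d
  after D3: wrote 3B at 0x01 = 539ed3
query mem[0x04]=0x1c, mem[0x01]=0x53, mem[0x03]=0xd3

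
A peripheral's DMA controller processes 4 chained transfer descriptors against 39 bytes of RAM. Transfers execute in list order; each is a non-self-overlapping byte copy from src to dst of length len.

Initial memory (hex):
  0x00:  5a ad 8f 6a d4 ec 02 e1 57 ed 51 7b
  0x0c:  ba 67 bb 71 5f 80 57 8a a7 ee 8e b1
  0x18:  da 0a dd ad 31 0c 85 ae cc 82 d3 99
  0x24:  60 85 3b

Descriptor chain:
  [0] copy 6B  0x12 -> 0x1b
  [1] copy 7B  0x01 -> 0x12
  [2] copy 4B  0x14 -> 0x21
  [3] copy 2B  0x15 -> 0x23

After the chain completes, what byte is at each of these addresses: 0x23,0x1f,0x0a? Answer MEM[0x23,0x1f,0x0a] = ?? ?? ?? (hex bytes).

MEM[0x23,0x1f,0x0a] = d4 8e 51

D0: mem[0x1b..0x20] <- [57 8a a7 ee 8e b1]
D1: mem[0x12..0x18] <- [ad 8f 6a d4 ec 02 e1]
D2: mem[0x21..0x24] <- [6a d4 ec 02]
D3: mem[0x23..0x24] <- [d4 ec]
query mem[0x23]=0xd4, mem[0x1f]=0x8e, mem[0x0a]=0x51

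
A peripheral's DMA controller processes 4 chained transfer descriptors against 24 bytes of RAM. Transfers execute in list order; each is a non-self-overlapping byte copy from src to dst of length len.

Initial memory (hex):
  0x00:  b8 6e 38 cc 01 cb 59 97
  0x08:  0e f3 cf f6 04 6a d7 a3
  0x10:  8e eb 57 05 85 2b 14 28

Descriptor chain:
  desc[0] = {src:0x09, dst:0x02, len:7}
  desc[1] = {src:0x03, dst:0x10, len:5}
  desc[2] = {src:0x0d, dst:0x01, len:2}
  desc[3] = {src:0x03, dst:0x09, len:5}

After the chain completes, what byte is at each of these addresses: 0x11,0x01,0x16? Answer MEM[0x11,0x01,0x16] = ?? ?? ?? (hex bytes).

D0: mem[0x02..0x08] <- [f3 cf f6 04 6a d7 a3]
D1: mem[0x10..0x14] <- [cf f6 04 6a d7]
D2: mem[0x01..0x02] <- [6a d7]
D3: mem[0x09..0x0d] <- [cf f6 04 6a d7]
query mem[0x11]=0xf6, mem[0x01]=0x6a, mem[0x16]=0x14

MEM[0x11,0x01,0x16] = f6 6a 14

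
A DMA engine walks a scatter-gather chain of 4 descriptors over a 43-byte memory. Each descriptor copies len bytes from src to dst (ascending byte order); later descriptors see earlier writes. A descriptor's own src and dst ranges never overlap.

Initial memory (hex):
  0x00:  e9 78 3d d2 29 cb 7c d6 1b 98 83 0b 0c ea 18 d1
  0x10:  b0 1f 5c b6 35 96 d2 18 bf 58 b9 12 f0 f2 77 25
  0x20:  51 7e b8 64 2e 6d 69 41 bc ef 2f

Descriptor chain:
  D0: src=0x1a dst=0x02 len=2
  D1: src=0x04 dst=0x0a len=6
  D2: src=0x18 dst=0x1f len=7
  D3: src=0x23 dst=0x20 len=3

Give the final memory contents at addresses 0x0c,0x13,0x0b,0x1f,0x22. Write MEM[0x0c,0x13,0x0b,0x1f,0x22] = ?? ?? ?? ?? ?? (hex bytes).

[0] 0x1a->0x02 len=2 : b9 12
[1] 0x04->0x0a len=6 : 29 cb 7c d6 1b 98
[2] 0x18->0x1f len=7 : bf 58 b9 12 f0 f2 77
[3] 0x23->0x20 len=3 : f0 f2 77
query mem[0x0c]=0x7c, mem[0x13]=0xb6, mem[0x0b]=0xcb, mem[0x1f]=0xbf, mem[0x22]=0x77

MEM[0x0c,0x13,0x0b,0x1f,0x22] = 7c b6 cb bf 77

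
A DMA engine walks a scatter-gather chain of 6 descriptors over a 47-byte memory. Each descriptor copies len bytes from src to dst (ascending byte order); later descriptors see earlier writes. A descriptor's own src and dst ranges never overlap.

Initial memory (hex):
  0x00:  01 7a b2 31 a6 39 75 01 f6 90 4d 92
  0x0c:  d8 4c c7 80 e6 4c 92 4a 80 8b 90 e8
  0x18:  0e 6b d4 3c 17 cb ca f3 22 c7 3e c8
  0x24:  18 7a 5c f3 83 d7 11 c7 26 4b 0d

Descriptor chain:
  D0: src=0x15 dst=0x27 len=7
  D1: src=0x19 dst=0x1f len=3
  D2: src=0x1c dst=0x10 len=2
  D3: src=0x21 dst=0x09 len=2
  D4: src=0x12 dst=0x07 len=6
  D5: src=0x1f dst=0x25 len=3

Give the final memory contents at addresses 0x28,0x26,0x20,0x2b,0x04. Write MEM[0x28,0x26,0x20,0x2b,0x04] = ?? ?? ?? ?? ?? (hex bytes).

MEM[0x28,0x26,0x20,0x2b,0x04] = 90 d4 d4 6b a6

[0] 0x15->0x27 len=7 : 8b 90 e8 0e 6b d4 3c
[1] 0x19->0x1f len=3 : 6b d4 3c
[2] 0x1c->0x10 len=2 : 17 cb
[3] 0x21->0x09 len=2 : 3c 3e
[4] 0x12->0x07 len=6 : 92 4a 80 8b 90 e8
[5] 0x1f->0x25 len=3 : 6b d4 3c
query mem[0x28]=0x90, mem[0x26]=0xd4, mem[0x20]=0xd4, mem[0x2b]=0x6b, mem[0x04]=0xa6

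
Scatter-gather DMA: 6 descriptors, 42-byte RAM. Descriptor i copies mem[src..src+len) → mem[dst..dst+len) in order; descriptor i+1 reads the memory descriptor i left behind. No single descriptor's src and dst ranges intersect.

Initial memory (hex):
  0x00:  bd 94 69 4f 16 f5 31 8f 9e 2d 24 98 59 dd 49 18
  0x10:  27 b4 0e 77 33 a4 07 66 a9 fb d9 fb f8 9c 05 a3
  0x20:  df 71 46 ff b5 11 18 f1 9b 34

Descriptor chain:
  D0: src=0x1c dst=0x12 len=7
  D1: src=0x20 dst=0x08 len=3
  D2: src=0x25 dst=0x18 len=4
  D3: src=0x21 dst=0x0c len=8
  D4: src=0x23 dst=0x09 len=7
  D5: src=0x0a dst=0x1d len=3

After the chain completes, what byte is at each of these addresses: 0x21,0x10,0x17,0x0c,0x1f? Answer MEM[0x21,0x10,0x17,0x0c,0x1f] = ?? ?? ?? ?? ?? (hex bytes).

#0 dst[0x12+7] := {0xf8,0x9c,0x05,0xa3,0xdf,0x71,0x46}
#1 dst[0x08+3] := {0xdf,0x71,0x46}
#2 dst[0x18+4] := {0x11,0x18,0xf1,0x9b}
#3 dst[0x0c+8] := {0x71,0x46,0xff,0xb5,0x11,0x18,0xf1,0x9b}
#4 dst[0x09+7] := {0xff,0xb5,0x11,0x18,0xf1,0x9b,0x34}
#5 dst[0x1d+3] := {0xb5,0x11,0x18}
query mem[0x21]=0x71, mem[0x10]=0x11, mem[0x17]=0x71, mem[0x0c]=0x18, mem[0x1f]=0x18

MEM[0x21,0x10,0x17,0x0c,0x1f] = 71 11 71 18 18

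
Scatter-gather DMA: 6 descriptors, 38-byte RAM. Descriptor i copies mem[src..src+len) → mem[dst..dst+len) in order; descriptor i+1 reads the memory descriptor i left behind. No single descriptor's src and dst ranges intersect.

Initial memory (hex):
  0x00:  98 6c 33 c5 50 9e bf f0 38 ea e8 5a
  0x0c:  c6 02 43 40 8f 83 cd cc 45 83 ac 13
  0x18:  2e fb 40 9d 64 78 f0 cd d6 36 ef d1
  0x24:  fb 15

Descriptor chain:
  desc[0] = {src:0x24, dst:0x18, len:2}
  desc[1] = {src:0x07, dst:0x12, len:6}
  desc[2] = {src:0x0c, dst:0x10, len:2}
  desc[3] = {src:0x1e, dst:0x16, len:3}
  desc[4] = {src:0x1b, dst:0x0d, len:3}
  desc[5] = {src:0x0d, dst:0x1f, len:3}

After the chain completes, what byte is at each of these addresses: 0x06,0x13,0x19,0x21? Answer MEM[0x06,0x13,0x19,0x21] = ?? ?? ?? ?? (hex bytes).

D0: mem[0x18..0x19] <- [fb 15]
D1: mem[0x12..0x17] <- [f0 38 ea e8 5a c6]
D2: mem[0x10..0x11] <- [c6 02]
D3: mem[0x16..0x18] <- [f0 cd d6]
D4: mem[0x0d..0x0f] <- [9d 64 78]
D5: mem[0x1f..0x21] <- [9d 64 78]
query mem[0x06]=0xbf, mem[0x13]=0x38, mem[0x19]=0x15, mem[0x21]=0x78

MEM[0x06,0x13,0x19,0x21] = bf 38 15 78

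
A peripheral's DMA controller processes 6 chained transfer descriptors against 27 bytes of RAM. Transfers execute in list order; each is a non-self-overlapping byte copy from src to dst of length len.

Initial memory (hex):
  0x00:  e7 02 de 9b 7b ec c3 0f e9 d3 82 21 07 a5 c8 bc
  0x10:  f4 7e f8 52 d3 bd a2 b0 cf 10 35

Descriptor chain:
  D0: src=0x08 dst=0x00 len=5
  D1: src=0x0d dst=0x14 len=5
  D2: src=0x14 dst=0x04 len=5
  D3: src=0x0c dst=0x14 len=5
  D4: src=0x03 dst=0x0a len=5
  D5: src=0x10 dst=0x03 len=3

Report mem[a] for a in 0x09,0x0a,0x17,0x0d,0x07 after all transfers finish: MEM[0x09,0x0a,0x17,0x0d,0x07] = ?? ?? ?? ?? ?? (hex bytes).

  after D0: wrote 5B at 0x00 = e9d3822107
  after D1: wrote 5B at 0x14 = a5c8bcf47e
  after D2: wrote 5B at 0x04 = a5c8bcf47e
  after D3: wrote 5B at 0x14 = 07a5c8bcf4
  after D4: wrote 5B at 0x0a = 21a5c8bcf4
  after D5: wrote 3B at 0x03 = f47ef8
query mem[0x09]=0xd3, mem[0x0a]=0x21, mem[0x17]=0xbc, mem[0x0d]=0xbc, mem[0x07]=0xf4

MEM[0x09,0x0a,0x17,0x0d,0x07] = d3 21 bc bc f4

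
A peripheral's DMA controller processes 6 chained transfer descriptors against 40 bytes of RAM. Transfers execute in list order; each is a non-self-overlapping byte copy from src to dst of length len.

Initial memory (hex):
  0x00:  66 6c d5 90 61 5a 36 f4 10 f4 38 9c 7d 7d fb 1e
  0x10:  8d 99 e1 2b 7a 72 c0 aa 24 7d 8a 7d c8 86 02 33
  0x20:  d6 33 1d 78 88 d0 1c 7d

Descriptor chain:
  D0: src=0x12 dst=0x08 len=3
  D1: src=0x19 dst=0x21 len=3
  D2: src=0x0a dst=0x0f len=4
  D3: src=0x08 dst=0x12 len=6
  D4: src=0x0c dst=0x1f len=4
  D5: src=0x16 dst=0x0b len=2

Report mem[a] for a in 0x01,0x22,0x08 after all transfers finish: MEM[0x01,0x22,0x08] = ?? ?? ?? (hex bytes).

  after D0: wrote 3B at 0x08 = e12b7a
  after D1: wrote 3B at 0x21 = 7d8a7d
  after D2: wrote 4B at 0x0f = 7a9c7d7d
  after D3: wrote 6B at 0x12 = e12b7a9c7d7d
  after D4: wrote 4B at 0x1f = 7d7dfb7a
  after D5: wrote 2B at 0x0b = 7d7d
query mem[0x01]=0x6c, mem[0x22]=0x7a, mem[0x08]=0xe1

MEM[0x01,0x22,0x08] = 6c 7a e1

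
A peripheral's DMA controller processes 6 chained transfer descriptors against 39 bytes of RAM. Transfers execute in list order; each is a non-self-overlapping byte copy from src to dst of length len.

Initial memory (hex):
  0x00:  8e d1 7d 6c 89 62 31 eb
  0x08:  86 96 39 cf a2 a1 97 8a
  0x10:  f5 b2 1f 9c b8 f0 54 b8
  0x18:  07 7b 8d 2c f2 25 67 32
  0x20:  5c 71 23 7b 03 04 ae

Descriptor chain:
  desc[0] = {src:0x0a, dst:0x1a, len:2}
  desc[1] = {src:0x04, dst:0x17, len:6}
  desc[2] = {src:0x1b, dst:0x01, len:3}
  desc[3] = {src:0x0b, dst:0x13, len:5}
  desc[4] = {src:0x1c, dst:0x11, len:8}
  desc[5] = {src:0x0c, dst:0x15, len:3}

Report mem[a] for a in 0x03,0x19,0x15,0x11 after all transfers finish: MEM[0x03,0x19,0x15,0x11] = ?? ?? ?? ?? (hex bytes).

MEM[0x03,0x19,0x15,0x11] = 25 31 a2 96

[0] 0x0a->0x1a len=2 : 39 cf
[1] 0x04->0x17 len=6 : 89 62 31 eb 86 96
[2] 0x1b->0x01 len=3 : 86 96 25
[3] 0x0b->0x13 len=5 : cf a2 a1 97 8a
[4] 0x1c->0x11 len=8 : 96 25 67 32 5c 71 23 7b
[5] 0x0c->0x15 len=3 : a2 a1 97
query mem[0x03]=0x25, mem[0x19]=0x31, mem[0x15]=0xa2, mem[0x11]=0x96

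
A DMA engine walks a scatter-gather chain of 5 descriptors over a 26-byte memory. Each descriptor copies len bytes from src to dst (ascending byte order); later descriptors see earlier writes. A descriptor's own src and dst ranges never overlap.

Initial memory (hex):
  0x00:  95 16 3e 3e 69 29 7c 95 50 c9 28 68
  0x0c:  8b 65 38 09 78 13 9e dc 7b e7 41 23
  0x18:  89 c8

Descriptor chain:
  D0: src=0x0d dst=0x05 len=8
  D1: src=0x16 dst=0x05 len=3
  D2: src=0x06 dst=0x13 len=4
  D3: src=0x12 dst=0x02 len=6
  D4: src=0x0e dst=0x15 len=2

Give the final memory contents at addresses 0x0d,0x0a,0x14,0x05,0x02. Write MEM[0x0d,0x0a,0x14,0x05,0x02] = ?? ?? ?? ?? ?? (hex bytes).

  after D0: wrote 8B at 0x05 = 65380978139edc7b
  after D1: wrote 3B at 0x05 = 412389
  after D2: wrote 4B at 0x13 = 23897813
  after D3: wrote 6B at 0x02 = 9e2389781323
  after D4: wrote 2B at 0x15 = 3809
query mem[0x0d]=0x65, mem[0x0a]=0x9e, mem[0x14]=0x89, mem[0x05]=0x78, mem[0x02]=0x9e

MEM[0x0d,0x0a,0x14,0x05,0x02] = 65 9e 89 78 9e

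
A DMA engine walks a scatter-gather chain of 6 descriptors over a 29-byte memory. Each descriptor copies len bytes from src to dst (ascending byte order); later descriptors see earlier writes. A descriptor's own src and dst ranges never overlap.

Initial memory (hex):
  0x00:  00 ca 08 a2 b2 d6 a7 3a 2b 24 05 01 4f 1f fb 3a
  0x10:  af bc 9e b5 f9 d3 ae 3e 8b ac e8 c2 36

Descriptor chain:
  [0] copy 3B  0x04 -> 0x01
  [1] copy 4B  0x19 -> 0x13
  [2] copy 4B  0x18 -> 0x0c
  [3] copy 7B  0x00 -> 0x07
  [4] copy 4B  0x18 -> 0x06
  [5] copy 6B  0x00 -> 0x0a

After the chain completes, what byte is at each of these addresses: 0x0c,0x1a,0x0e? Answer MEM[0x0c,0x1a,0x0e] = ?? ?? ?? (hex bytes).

#0 dst[0x01+3] := {0xb2,0xd6,0xa7}
#1 dst[0x13+4] := {0xac,0xe8,0xc2,0x36}
#2 dst[0x0c+4] := {0x8b,0xac,0xe8,0xc2}
#3 dst[0x07+7] := {0x00,0xb2,0xd6,0xa7,0xb2,0xd6,0xa7}
#4 dst[0x06+4] := {0x8b,0xac,0xe8,0xc2}
#5 dst[0x0a+6] := {0x00,0xb2,0xd6,0xa7,0xb2,0xd6}
query mem[0x0c]=0xd6, mem[0x1a]=0xe8, mem[0x0e]=0xb2

MEM[0x0c,0x1a,0x0e] = d6 e8 b2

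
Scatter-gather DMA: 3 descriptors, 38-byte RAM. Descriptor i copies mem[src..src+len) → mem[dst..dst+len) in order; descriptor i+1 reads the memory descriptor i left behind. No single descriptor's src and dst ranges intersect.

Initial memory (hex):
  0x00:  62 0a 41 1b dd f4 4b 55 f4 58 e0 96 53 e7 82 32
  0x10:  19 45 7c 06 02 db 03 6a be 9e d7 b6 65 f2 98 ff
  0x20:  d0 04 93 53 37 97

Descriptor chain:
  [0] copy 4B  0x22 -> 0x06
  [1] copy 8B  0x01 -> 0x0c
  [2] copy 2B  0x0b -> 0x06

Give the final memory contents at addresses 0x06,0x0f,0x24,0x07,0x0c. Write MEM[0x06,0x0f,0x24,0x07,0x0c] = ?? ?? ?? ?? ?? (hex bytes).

[0] 0x22->0x06 len=4 : 93 53 37 97
[1] 0x01->0x0c len=8 : 0a 41 1b dd f4 93 53 37
[2] 0x0b->0x06 len=2 : 96 0a
query mem[0x06]=0x96, mem[0x0f]=0xdd, mem[0x24]=0x37, mem[0x07]=0x0a, mem[0x0c]=0x0a

MEM[0x06,0x0f,0x24,0x07,0x0c] = 96 dd 37 0a 0a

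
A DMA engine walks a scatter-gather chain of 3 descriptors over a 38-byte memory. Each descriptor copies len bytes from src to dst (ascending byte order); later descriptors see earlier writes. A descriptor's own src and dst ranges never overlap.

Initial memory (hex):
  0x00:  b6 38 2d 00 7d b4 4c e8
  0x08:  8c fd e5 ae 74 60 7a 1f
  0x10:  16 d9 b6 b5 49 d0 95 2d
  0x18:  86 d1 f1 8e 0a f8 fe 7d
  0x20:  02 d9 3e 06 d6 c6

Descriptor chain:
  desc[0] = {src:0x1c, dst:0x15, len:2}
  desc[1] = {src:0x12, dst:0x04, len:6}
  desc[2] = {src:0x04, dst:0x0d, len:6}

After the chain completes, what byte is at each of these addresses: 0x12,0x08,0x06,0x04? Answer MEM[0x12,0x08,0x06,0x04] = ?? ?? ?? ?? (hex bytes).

#0 dst[0x15+2] := {0x0a,0xf8}
#1 dst[0x04+6] := {0xb6,0xb5,0x49,0x0a,0xf8,0x2d}
#2 dst[0x0d+6] := {0xb6,0xb5,0x49,0x0a,0xf8,0x2d}
query mem[0x12]=0x2d, mem[0x08]=0xf8, mem[0x06]=0x49, mem[0x04]=0xb6

MEM[0x12,0x08,0x06,0x04] = 2d f8 49 b6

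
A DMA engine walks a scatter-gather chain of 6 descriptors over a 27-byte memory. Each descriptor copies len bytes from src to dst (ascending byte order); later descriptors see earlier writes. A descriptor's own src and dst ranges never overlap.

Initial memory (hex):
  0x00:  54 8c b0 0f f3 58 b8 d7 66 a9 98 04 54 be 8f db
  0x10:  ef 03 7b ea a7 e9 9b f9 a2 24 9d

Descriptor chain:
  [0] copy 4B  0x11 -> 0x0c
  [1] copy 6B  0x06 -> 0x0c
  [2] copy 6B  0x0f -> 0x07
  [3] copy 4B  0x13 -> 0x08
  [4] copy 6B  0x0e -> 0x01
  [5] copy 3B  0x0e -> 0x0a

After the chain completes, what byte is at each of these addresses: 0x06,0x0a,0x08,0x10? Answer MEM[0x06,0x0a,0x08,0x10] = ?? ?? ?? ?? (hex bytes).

MEM[0x06,0x0a,0x08,0x10] = ea 66 ea 98

  after D0: wrote 4B at 0x0c = 037beaa7
  after D1: wrote 6B at 0x0c = b8d766a99804
  after D2: wrote 6B at 0x07 = a998047beaa7
  after D3: wrote 4B at 0x08 = eaa7e99b
  after D4: wrote 6B at 0x01 = 66a998047bea
  after D5: wrote 3B at 0x0a = 66a998
query mem[0x06]=0xea, mem[0x0a]=0x66, mem[0x08]=0xea, mem[0x10]=0x98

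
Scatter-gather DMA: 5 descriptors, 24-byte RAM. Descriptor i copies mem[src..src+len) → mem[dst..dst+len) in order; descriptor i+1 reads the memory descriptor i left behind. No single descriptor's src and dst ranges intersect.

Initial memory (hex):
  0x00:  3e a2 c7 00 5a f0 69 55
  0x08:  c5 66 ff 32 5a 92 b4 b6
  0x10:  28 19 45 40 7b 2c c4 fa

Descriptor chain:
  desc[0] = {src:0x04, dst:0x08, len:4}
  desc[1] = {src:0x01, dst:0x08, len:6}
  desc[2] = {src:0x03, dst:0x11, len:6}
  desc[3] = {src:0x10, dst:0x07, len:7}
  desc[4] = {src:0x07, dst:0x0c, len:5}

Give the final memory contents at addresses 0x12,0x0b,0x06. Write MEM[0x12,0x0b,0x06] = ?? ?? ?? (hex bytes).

#0 dst[0x08+4] := {0x5a,0xf0,0x69,0x55}
#1 dst[0x08+6] := {0xa2,0xc7,0x00,0x5a,0xf0,0x69}
#2 dst[0x11+6] := {0x00,0x5a,0xf0,0x69,0x55,0xa2}
#3 dst[0x07+7] := {0x28,0x00,0x5a,0xf0,0x69,0x55,0xa2}
#4 dst[0x0c+5] := {0x28,0x00,0x5a,0xf0,0x69}
query mem[0x12]=0x5a, mem[0x0b]=0x69, mem[0x06]=0x69

MEM[0x12,0x0b,0x06] = 5a 69 69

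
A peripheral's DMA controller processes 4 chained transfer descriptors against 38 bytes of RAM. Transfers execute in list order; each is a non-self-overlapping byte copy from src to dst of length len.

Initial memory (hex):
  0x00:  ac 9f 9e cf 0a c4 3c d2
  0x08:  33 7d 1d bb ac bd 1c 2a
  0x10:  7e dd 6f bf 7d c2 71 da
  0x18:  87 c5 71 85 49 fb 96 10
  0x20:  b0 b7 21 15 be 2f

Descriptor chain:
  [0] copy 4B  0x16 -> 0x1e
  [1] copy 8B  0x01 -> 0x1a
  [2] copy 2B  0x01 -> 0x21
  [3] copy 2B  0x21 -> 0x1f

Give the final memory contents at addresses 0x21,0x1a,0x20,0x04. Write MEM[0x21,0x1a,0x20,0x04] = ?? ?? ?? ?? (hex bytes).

  after D0: wrote 4B at 0x1e = 71da87c5
  after D1: wrote 8B at 0x1a = 9f9ecf0ac43cd233
  after D2: wrote 2B at 0x21 = 9f9e
  after D3: wrote 2B at 0x1f = 9f9e
query mem[0x21]=0x9f, mem[0x1a]=0x9f, mem[0x20]=0x9e, mem[0x04]=0x0a

MEM[0x21,0x1a,0x20,0x04] = 9f 9f 9e 0a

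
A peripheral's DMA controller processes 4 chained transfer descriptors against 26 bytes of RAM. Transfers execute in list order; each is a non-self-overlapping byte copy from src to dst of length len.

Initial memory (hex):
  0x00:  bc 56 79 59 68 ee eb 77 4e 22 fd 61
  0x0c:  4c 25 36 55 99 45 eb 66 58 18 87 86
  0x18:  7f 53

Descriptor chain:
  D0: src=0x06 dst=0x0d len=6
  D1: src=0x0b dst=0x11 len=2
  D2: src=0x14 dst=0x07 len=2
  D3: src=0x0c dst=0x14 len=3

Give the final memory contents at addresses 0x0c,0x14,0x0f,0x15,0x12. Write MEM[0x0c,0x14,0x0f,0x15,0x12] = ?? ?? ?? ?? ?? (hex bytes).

MEM[0x0c,0x14,0x0f,0x15,0x12] = 4c 4c 4e eb 4c

  after D0: wrote 6B at 0x0d = eb774e22fd61
  after D1: wrote 2B at 0x11 = 614c
  after D2: wrote 2B at 0x07 = 5818
  after D3: wrote 3B at 0x14 = 4ceb77
query mem[0x0c]=0x4c, mem[0x14]=0x4c, mem[0x0f]=0x4e, mem[0x15]=0xeb, mem[0x12]=0x4c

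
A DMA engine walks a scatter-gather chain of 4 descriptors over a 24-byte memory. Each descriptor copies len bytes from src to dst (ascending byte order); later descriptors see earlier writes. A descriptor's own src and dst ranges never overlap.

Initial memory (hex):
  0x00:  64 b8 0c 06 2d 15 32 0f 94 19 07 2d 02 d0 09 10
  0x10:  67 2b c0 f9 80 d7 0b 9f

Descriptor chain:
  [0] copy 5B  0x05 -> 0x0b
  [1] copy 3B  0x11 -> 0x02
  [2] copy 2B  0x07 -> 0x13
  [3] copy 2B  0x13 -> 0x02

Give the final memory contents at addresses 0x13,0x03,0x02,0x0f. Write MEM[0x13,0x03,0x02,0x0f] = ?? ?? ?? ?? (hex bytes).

[0] 0x05->0x0b len=5 : 15 32 0f 94 19
[1] 0x11->0x02 len=3 : 2b c0 f9
[2] 0x07->0x13 len=2 : 0f 94
[3] 0x13->0x02 len=2 : 0f 94
query mem[0x13]=0x0f, mem[0x03]=0x94, mem[0x02]=0x0f, mem[0x0f]=0x19

MEM[0x13,0x03,0x02,0x0f] = 0f 94 0f 19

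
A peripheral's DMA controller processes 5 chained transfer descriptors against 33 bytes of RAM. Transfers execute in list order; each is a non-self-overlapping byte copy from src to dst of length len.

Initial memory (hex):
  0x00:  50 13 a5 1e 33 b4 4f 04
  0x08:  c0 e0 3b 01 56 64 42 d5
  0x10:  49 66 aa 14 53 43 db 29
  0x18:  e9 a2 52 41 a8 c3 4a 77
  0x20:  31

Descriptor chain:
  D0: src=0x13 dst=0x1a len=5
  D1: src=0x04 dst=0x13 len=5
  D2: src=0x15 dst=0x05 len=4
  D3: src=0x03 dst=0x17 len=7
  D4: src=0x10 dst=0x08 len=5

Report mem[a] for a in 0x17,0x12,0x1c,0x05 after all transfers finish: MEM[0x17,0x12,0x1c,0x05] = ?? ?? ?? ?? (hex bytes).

MEM[0x17,0x12,0x1c,0x05] = 1e aa e9 4f

[0] 0x13->0x1a len=5 : 14 53 43 db 29
[1] 0x04->0x13 len=5 : 33 b4 4f 04 c0
[2] 0x15->0x05 len=4 : 4f 04 c0 e9
[3] 0x03->0x17 len=7 : 1e 33 4f 04 c0 e9 e0
[4] 0x10->0x08 len=5 : 49 66 aa 33 b4
query mem[0x17]=0x1e, mem[0x12]=0xaa, mem[0x1c]=0xe9, mem[0x05]=0x4f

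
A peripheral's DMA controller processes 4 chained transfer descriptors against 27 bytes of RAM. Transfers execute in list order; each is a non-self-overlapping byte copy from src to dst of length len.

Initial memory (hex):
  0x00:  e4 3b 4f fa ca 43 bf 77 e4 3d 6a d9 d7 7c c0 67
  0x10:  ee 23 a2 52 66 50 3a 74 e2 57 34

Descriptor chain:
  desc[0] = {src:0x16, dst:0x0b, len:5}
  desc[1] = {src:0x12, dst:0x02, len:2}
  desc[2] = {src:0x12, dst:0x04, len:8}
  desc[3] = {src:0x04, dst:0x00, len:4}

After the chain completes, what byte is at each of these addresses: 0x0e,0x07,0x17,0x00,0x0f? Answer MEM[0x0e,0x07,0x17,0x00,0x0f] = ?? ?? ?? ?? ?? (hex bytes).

  after D0: wrote 5B at 0x0b = 3a74e25734
  after D1: wrote 2B at 0x02 = a252
  after D2: wrote 8B at 0x04 = a25266503a74e257
  after D3: wrote 4B at 0x00 = a2526650
query mem[0x0e]=0x57, mem[0x07]=0x50, mem[0x17]=0x74, mem[0x00]=0xa2, mem[0x0f]=0x34

MEM[0x0e,0x07,0x17,0x00,0x0f] = 57 50 74 a2 34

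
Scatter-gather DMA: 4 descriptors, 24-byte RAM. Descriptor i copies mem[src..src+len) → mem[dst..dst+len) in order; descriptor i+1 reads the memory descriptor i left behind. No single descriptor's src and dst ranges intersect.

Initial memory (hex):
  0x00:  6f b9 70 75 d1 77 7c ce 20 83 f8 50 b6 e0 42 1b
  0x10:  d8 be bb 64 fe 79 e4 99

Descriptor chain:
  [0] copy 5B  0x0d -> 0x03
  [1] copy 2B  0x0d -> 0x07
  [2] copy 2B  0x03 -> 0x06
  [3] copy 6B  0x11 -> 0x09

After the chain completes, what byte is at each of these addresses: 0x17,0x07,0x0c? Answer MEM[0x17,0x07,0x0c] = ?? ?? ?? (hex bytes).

MEM[0x17,0x07,0x0c] = 99 42 fe

  after D0: wrote 5B at 0x03 = e0421bd8be
  after D1: wrote 2B at 0x07 = e042
  after D2: wrote 2B at 0x06 = e042
  after D3: wrote 6B at 0x09 = bebb64fe79e4
query mem[0x17]=0x99, mem[0x07]=0x42, mem[0x0c]=0xfe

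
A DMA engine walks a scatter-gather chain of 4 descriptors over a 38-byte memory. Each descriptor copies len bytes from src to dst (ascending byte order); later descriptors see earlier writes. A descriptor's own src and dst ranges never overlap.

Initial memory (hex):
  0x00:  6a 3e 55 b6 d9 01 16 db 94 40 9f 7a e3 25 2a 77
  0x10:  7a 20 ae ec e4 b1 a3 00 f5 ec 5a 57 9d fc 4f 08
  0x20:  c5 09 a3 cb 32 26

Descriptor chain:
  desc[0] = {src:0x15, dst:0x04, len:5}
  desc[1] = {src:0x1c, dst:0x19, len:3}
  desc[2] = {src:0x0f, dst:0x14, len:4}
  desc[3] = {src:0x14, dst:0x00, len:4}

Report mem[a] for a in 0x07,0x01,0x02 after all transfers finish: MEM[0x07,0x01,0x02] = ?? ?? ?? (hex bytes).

  after D0: wrote 5B at 0x04 = b1a300f5ec
  after D1: wrote 3B at 0x19 = 9dfc4f
  after D2: wrote 4B at 0x14 = 777a20ae
  after D3: wrote 4B at 0x00 = 777a20ae
query mem[0x07]=0xf5, mem[0x01]=0x7a, mem[0x02]=0x20

MEM[0x07,0x01,0x02] = f5 7a 20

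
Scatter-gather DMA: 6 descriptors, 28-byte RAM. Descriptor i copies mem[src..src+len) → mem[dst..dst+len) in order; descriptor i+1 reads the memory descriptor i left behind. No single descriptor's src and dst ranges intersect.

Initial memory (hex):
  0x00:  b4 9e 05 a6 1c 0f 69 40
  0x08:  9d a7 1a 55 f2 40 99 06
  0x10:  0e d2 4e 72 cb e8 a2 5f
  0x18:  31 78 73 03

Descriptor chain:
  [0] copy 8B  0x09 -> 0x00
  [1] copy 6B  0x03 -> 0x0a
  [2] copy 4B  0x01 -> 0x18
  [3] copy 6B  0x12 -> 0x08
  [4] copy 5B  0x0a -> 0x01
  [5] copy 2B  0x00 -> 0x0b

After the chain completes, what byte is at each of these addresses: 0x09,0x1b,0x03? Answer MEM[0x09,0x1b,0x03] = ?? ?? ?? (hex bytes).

#0 dst[0x00+8] := {0xa7,0x1a,0x55,0xf2,0x40,0x99,0x06,0x0e}
#1 dst[0x0a+6] := {0xf2,0x40,0x99,0x06,0x0e,0x9d}
#2 dst[0x18+4] := {0x1a,0x55,0xf2,0x40}
#3 dst[0x08+6] := {0x4e,0x72,0xcb,0xe8,0xa2,0x5f}
#4 dst[0x01+5] := {0xcb,0xe8,0xa2,0x5f,0x0e}
#5 dst[0x0b+2] := {0xa7,0xcb}
query mem[0x09]=0x72, mem[0x1b]=0x40, mem[0x03]=0xa2

MEM[0x09,0x1b,0x03] = 72 40 a2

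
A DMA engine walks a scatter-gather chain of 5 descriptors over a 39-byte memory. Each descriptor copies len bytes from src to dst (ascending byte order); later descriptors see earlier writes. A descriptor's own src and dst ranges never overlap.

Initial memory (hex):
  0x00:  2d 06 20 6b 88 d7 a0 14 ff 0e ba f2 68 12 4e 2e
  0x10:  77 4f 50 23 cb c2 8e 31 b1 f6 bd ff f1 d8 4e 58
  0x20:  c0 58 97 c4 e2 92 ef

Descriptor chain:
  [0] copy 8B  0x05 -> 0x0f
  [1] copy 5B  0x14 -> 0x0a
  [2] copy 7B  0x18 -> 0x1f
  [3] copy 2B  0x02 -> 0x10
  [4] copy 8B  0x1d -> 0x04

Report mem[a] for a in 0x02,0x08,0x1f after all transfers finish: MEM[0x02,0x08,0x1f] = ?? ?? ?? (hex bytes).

D0: mem[0x0f..0x16] <- [d7 a0 14 ff 0e ba f2 68]
D1: mem[0x0a..0x0e] <- [ba f2 68 31 b1]
D2: mem[0x1f..0x25] <- [b1 f6 bd ff f1 d8 4e]
D3: mem[0x10..0x11] <- [20 6b]
D4: mem[0x04..0x0b] <- [d8 4e b1 f6 bd ff f1 d8]
query mem[0x02]=0x20, mem[0x08]=0xbd, mem[0x1f]=0xb1

MEM[0x02,0x08,0x1f] = 20 bd b1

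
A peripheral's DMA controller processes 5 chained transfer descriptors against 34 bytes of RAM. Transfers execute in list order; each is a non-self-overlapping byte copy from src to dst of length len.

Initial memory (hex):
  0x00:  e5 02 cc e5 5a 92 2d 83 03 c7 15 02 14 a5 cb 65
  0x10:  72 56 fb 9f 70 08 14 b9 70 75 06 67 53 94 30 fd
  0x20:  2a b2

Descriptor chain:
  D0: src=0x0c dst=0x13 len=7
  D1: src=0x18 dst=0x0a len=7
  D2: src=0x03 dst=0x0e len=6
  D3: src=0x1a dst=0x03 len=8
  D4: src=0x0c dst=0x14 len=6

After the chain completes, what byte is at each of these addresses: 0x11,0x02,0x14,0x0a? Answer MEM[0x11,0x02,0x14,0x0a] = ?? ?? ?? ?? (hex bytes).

#0 dst[0x13+7] := {0x14,0xa5,0xcb,0x65,0x72,0x56,0xfb}
#1 dst[0x0a+7] := {0x56,0xfb,0x06,0x67,0x53,0x94,0x30}
#2 dst[0x0e+6] := {0xe5,0x5a,0x92,0x2d,0x83,0x03}
#3 dst[0x03+8] := {0x06,0x67,0x53,0x94,0x30,0xfd,0x2a,0xb2}
#4 dst[0x14+6] := {0x06,0x67,0xe5,0x5a,0x92,0x2d}
query mem[0x11]=0x2d, mem[0x02]=0xcc, mem[0x14]=0x06, mem[0x0a]=0xb2

MEM[0x11,0x02,0x14,0x0a] = 2d cc 06 b2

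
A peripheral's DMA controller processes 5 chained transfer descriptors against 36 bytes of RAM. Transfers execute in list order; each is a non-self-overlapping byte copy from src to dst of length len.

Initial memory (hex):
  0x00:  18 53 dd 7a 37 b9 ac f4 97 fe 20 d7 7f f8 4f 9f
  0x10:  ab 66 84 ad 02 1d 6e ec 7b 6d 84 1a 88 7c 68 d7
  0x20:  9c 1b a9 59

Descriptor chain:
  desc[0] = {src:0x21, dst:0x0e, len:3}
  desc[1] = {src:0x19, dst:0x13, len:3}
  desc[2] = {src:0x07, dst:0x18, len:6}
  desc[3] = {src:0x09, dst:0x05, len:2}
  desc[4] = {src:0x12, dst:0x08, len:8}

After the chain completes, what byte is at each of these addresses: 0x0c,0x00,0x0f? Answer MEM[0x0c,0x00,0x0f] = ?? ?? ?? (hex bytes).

  after D0: wrote 3B at 0x0e = 1ba959
  after D1: wrote 3B at 0x13 = 6d841a
  after D2: wrote 6B at 0x18 = f497fe20d77f
  after D3: wrote 2B at 0x05 = fe20
  after D4: wrote 8B at 0x08 = 846d841a6eecf497
query mem[0x0c]=0x6e, mem[0x00]=0x18, mem[0x0f]=0x97

MEM[0x0c,0x00,0x0f] = 6e 18 97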